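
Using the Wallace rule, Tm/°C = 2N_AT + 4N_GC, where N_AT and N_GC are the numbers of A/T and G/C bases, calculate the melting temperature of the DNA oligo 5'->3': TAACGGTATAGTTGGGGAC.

Base counts: G=7, A=5, T=5, C=2
So N_AT = 10 and N_GC = 9.
Tm = 4·9 + 2·10 = 36 + 20 = 56°C

56°C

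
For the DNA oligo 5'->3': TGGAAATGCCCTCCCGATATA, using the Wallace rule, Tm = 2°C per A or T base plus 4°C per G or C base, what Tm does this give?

Base counts: G=4, A=6, C=6, T=5
AT pairs contribute 11, GC pairs contribute 10.
Tm = 2(11) + 4(10) = 22 + 40 = 62°C

62°C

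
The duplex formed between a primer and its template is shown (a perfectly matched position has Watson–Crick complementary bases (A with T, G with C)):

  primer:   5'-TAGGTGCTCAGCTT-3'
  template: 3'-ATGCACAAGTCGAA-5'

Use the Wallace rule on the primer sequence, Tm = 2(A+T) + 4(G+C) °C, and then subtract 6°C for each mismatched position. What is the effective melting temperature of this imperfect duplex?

Primer base counts: A=2, T=5, G=4, C=3 → A+T=7, G+C=7
Perfect-match Tm = 2(7) + 4(7) = 14 + 28 = 42°C
Mismatches (positions where the bases are not complementary): 2 (at positions 3, 7)
Effective Tm = 42 − 2×6 = 42 − 12 = 30°C

30°C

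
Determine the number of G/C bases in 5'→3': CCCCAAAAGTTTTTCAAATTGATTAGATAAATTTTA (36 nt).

8

Base counts: C=5, G=3, T=14, A=14
Total G or C: 3 + 5 = 8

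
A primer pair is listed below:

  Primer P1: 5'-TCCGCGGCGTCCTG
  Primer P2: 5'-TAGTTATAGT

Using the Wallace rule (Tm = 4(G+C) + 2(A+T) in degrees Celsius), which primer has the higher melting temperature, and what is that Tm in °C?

Primer P1: A+T=3, G+C=11 → Tm = 2(3)+4(11) = 50°C
Primer P2: A+T=8, G+C=2 → Tm = 2(8)+4(2) = 24°C
50°C vs 24°C → primer P1 is higher.

Primer P1, 50°C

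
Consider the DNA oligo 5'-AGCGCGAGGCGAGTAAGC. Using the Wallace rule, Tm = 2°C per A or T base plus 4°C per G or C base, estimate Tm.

Scanning the sequence gives T=1, G=8, C=4, A=5.
AT pairs contribute 6, GC pairs contribute 12.
Tm = 2×6 + 4×12 = 60°C

60°C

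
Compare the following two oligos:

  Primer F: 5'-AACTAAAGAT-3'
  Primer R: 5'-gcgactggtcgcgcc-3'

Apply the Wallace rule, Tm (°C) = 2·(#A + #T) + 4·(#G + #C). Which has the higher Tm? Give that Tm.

Primer R, 54°C

Primer F: A+T=8, G+C=2 → Tm = 2(8)+4(2) = 24°C
Primer R: A+T=3, G+C=12 → Tm = 2(3)+4(12) = 54°C
24°C vs 54°C → primer R is higher.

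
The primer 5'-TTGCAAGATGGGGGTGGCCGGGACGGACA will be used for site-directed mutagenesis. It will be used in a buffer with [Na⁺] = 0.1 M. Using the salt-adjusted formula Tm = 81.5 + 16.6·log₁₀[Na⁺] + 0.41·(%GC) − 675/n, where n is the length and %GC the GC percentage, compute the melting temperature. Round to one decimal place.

Length n = 29. Base counts: G=14, A=6, C=5, T=4
G+C = 19, so %GC = 19/29 × 100 = 65.517%
Salt term: 16.6 × (-1) = -16.6
GC term: 0.41 × 65.517 = 26.862; length term: −675/29 = −23.276
Tm = 81.5 + (-16.6) + 26.862 − 23.276 = 68.486 → 68.5°C

68.5°C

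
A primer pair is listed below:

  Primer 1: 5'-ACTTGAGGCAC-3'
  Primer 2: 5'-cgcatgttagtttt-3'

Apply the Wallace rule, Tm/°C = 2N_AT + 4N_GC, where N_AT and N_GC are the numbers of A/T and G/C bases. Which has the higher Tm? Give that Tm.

Primer 2, 38°C

Primer 1: A+T=5, G+C=6 → Tm = 2(5)+4(6) = 34°C
Primer 2: A+T=9, G+C=5 → Tm = 2(9)+4(5) = 38°C
34°C vs 38°C → primer 2 is higher.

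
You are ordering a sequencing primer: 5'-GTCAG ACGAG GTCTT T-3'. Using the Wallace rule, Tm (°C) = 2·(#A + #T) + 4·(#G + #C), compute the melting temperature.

48°C

Counting bases: A=3, C=3, T=5, G=5
So N_AT = 8 and N_GC = 8.
Tm = 2×8 + 4×8 = 48°C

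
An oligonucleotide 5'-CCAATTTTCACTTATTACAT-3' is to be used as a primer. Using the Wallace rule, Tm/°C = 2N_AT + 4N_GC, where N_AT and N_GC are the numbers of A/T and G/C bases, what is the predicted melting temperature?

50°C

Scanning the sequence gives G=0, C=5, T=9, A=6.
AT pairs contribute 15, GC pairs contribute 5.
Tm = 2(15) + 4(5) = 30 + 20 = 50°C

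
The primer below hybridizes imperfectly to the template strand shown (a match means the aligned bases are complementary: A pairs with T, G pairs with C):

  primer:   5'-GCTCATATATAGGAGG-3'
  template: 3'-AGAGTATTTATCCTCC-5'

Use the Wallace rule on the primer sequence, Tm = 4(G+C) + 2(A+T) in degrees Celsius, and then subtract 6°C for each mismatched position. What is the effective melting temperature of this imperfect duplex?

34°C

Primer base counts: A=5, T=4, G=5, C=2 → A+T=9, G+C=7
Perfect-match Tm = 2(9) + 4(7) = 18 + 28 = 46°C
Mismatches (positions where the bases are not complementary): 2 (at positions 1, 8)
Effective Tm = 46 − 2×6 = 46 − 12 = 34°C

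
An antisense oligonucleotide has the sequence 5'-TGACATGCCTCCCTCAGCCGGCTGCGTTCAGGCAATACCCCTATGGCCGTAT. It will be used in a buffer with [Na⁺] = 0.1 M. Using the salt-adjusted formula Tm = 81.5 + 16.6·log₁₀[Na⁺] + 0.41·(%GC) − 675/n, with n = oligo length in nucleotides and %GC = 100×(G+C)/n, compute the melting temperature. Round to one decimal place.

76.4°C

Length n = 52. Base counts: T=12, G=12, A=9, C=19
G+C = 31, so %GC = 31/52 × 100 = 59.615%
Salt term: 16.6 × (-1) = -16.6
GC term: 0.41 × 59.615 = 24.442; length term: −675/52 = −12.981
Tm = 81.5 + (-16.6) + 24.442 − 12.981 = 76.361 → 76.4°C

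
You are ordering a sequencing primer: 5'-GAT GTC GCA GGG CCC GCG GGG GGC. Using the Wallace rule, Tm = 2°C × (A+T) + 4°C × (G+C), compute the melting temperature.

Scanning the sequence gives G=13, A=2, C=7, T=2.
A+T = 4, G+C = 20
Tm = 4·20 + 2·4 = 80 + 8 = 88°C

88°C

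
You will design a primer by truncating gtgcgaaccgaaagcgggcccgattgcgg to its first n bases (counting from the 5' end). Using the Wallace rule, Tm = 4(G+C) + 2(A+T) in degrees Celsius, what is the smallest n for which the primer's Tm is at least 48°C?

n = 15

First 14 bases: GTGCGAACCGAAAG → Tm = 44°C (< 48°C)
First 15 bases: GTGCGAACCGAAAGC → Tm = 48°C (≥ 48°C)
Since every base adds ≥2°C, Tm only increases with n, so the threshold is first crossed at n = 15.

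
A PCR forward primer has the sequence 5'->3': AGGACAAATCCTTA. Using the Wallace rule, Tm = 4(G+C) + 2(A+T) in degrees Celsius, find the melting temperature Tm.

Base counts: G=2, T=3, A=6, C=3
A+T = 9, G+C = 5
Tm = 2×9 + 4×5 = 38°C

38°C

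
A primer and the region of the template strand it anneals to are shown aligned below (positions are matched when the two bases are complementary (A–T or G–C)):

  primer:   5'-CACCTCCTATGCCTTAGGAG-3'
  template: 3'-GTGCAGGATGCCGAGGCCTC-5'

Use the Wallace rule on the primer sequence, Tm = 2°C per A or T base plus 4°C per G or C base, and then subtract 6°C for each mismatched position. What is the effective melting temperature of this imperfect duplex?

32°C

Primer base counts: A=4, T=5, G=4, C=7 → A+T=9, G+C=11
Perfect-match Tm = 2(9) + 4(11) = 18 + 44 = 62°C
Mismatches (positions where the bases are not complementary): 5 (at positions 4, 10, 12, 15, 16)
Effective Tm = 62 − 5×6 = 62 − 30 = 32°C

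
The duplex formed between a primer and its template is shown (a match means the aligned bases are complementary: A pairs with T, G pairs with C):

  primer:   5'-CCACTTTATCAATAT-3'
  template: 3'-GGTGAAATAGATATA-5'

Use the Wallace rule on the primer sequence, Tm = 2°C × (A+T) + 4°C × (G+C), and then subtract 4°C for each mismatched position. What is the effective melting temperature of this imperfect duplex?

34°C

Primer base counts: A=5, T=6, G=0, C=4 → A+T=11, G+C=4
Perfect-match Tm = 2(11) + 4(4) = 22 + 16 = 38°C
Mismatches (positions where the bases are not complementary): 1 (at position 11)
Effective Tm = 38 − 1×4 = 38 − 4 = 34°C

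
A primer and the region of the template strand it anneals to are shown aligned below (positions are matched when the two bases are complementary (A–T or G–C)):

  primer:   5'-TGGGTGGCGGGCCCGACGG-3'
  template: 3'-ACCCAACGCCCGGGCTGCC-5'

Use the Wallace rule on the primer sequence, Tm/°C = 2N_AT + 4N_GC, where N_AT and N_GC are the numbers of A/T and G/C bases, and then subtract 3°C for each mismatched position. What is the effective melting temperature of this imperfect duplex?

67°C

Primer base counts: A=1, T=2, G=11, C=5 → A+T=3, G+C=16
Perfect-match Tm = 2(3) + 4(16) = 6 + 64 = 70°C
Mismatches (positions where the bases are not complementary): 1 (at position 6)
Effective Tm = 70 − 1×3 = 70 − 3 = 67°C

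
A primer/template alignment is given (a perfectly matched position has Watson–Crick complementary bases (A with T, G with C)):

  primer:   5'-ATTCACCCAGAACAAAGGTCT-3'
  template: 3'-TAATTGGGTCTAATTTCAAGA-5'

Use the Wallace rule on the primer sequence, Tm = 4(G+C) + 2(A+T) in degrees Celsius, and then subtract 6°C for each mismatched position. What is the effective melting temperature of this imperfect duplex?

36°C

Primer base counts: A=8, T=4, G=3, C=6 → A+T=12, G+C=9
Perfect-match Tm = 2(12) + 4(9) = 24 + 36 = 60°C
Mismatches (positions where the bases are not complementary): 4 (at positions 4, 12, 13, 18)
Effective Tm = 60 − 4×6 = 60 − 24 = 36°C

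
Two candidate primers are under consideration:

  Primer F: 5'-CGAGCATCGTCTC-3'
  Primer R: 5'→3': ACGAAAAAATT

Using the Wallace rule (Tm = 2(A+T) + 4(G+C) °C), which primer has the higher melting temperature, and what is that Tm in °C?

Primer F: A+T=5, G+C=8 → Tm = 2(5)+4(8) = 42°C
Primer R: A+T=9, G+C=2 → Tm = 2(9)+4(2) = 26°C
42°C vs 26°C → primer F is higher.

Primer F, 42°C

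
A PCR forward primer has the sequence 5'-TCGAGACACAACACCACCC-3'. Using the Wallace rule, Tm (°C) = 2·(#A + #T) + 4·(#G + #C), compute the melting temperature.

60°C

T=1, A=7, C=9, G=2
So N_AT = 8 and N_GC = 11.
Tm = 2(8) + 4(11) = 16 + 44 = 60°C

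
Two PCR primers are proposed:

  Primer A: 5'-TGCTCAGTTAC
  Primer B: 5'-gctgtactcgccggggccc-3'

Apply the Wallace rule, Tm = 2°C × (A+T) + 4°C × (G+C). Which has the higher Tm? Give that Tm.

Primer B, 68°C

Primer A: A+T=6, G+C=5 → Tm = 2(6)+4(5) = 32°C
Primer B: A+T=4, G+C=15 → Tm = 2(4)+4(15) = 68°C
32°C vs 68°C → primer B is higher.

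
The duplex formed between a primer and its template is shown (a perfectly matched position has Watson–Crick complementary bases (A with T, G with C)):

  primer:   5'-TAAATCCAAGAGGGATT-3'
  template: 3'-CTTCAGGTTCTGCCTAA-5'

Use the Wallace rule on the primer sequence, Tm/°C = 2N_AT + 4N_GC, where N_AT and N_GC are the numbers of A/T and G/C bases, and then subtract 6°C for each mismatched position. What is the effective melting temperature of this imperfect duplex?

Primer base counts: A=7, T=4, G=4, C=2 → A+T=11, G+C=6
Perfect-match Tm = 2(11) + 4(6) = 22 + 24 = 46°C
Mismatches (positions where the bases are not complementary): 3 (at positions 1, 4, 12)
Effective Tm = 46 − 3×6 = 46 − 18 = 28°C

28°C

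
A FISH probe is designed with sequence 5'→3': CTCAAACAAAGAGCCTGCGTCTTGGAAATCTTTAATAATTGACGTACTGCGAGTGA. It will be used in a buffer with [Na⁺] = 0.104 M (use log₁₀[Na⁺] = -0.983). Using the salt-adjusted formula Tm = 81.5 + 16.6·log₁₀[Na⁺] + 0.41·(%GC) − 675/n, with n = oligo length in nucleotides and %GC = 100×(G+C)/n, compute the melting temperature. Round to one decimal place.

70.0°C

Length n = 56. C=11, G=12, A=18, T=15
G+C = 23, so %GC = 23/56 × 100 = 41.071%
Salt term: 16.6 × (-0.983) = -16.318
GC term: 0.41 × 41.071 = 16.839; length term: −675/56 = −12.054
Tm = 81.5 + (-16.318) + 16.839 − 12.054 = 69.967 → 70.0°C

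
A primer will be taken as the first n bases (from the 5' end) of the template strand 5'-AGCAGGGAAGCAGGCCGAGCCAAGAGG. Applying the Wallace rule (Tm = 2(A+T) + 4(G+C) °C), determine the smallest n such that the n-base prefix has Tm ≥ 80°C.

First 23 bases: AGCAGGGAAGCAGGCCGAGCCAA → Tm = 76°C (< 80°C)
First 24 bases: AGCAGGGAAGCAGGCCGAGCCAAG → Tm = 80°C (≥ 80°C)
Since every base adds ≥2°C, Tm only increases with n, so the threshold is first crossed at n = 24.

n = 24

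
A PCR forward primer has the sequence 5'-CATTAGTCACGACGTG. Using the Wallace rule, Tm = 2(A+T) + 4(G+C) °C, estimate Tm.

48°C

G=4, A=4, C=4, T=4
AT pairs contribute 8, GC pairs contribute 8.
Tm = 4·8 + 2·8 = 32 + 16 = 48°C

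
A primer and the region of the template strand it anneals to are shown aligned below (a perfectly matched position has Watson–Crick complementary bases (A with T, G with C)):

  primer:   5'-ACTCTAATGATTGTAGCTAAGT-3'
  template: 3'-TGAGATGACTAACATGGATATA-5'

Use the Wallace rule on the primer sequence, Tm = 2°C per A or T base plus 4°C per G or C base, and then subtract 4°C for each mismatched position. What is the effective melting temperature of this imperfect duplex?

42°C

Primer base counts: A=7, T=8, G=4, C=3 → A+T=15, G+C=7
Perfect-match Tm = 2(15) + 4(7) = 30 + 28 = 58°C
Mismatches (positions where the bases are not complementary): 4 (at positions 7, 16, 20, 21)
Effective Tm = 58 − 4×4 = 58 − 16 = 42°C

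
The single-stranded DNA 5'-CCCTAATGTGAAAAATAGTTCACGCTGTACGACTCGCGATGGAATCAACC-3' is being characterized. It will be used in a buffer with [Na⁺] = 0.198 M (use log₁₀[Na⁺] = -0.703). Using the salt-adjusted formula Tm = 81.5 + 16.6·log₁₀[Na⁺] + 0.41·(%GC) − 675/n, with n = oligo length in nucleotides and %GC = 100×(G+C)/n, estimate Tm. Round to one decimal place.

75.2°C

Length n = 50. Scanning the sequence gives G=10, T=11, C=13, A=16.
G+C = 23, so %GC = 23/50 × 100 = 46%
Salt term: 16.6 × (-0.703) = -11.67
GC term: 0.41 × 46 = 18.86; length term: −675/50 = −13.5
Tm = 81.5 + (-11.67) + 18.86 − 13.5 = 75.19 → 75.2°C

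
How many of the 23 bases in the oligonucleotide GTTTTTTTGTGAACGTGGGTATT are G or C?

Scanning the sequence gives A=3, G=7, C=1, T=12.
Total G or C: 7 + 1 = 8

8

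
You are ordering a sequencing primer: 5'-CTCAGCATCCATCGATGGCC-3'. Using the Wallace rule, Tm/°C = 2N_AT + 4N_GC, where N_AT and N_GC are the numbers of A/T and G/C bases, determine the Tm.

Scanning the sequence gives A=4, C=8, G=4, T=4.
AT pairs contribute 8, GC pairs contribute 12.
Tm = 2×8 + 4×12 = 64°C

64°C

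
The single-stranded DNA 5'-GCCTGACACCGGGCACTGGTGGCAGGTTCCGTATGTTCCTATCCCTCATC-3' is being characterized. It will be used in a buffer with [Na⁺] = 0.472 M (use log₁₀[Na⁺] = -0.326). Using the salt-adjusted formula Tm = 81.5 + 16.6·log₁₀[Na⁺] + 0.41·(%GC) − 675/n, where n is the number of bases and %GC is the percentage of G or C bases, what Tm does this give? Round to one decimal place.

87.2°C

Length n = 50. Scanning the sequence gives C=17, A=7, G=13, T=13.
G+C = 30, so %GC = 30/50 × 100 = 60%
Salt term: 16.6 × (-0.326) = -5.412
GC term: 0.41 × 60 = 24.6; length term: −675/50 = −13.5
Tm = 81.5 + (-5.412) + 24.6 − 13.5 = 87.188 → 87.2°C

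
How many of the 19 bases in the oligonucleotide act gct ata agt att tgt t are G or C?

A=5, C=2, G=3, T=9
Total G or C: 3 + 2 = 5

5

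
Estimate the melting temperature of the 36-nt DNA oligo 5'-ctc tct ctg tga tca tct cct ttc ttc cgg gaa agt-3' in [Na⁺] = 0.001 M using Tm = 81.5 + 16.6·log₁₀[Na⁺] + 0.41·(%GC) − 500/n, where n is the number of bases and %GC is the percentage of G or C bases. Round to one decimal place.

Length n = 36. A=5, C=11, G=6, T=14
G+C = 17, so %GC = 17/36 × 100 = 47.222%
Salt term: 16.6 × (-3) = -49.8
GC term: 0.41 × 47.222 = 19.361; length term: −500/36 = −13.889
Tm = 81.5 + (-49.8) + 19.361 − 13.889 = 37.172 → 37.2°C

37.2°C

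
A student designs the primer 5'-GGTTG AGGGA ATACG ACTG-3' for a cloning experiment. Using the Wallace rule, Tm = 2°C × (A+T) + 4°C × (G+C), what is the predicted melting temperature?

Base counts: A=5, T=4, C=2, G=8
So N_AT = 9 and N_GC = 10.
Tm = 2(9) + 4(10) = 18 + 40 = 58°C

58°C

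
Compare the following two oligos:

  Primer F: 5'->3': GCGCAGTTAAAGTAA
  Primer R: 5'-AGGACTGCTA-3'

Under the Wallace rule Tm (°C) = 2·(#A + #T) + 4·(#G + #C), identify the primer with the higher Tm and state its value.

Primer F, 42°C

Primer F: A+T=9, G+C=6 → Tm = 2(9)+4(6) = 42°C
Primer R: A+T=5, G+C=5 → Tm = 2(5)+4(5) = 30°C
42°C vs 30°C → primer F is higher.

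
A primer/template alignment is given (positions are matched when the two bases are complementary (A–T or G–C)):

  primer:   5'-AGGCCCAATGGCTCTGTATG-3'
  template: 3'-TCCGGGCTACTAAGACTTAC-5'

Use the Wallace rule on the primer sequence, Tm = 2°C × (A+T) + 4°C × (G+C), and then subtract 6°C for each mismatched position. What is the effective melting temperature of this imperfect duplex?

38°C

Primer base counts: A=4, T=5, G=6, C=5 → A+T=9, G+C=11
Perfect-match Tm = 2(9) + 4(11) = 18 + 44 = 62°C
Mismatches (positions where the bases are not complementary): 4 (at positions 7, 11, 12, 17)
Effective Tm = 62 − 4×6 = 62 − 24 = 38°C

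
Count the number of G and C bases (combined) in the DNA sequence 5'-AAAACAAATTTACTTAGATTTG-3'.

4

A=10, C=2, T=8, G=2
G+C = 2 + 2 = 4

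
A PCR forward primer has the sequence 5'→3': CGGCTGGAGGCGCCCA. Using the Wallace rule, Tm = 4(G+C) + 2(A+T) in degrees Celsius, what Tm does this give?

Scanning the sequence gives C=6, A=2, T=1, G=7.
AT pairs contribute 3, GC pairs contribute 13.
Tm = 4·13 + 2·3 = 52 + 6 = 58°C

58°C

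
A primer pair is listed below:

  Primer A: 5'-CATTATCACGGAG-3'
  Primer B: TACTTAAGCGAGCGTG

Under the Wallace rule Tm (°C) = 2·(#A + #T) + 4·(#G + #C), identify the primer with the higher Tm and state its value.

Primer B, 48°C

Primer A: A+T=7, G+C=6 → Tm = 2(7)+4(6) = 38°C
Primer B: A+T=8, G+C=8 → Tm = 2(8)+4(8) = 48°C
38°C vs 48°C → primer B is higher.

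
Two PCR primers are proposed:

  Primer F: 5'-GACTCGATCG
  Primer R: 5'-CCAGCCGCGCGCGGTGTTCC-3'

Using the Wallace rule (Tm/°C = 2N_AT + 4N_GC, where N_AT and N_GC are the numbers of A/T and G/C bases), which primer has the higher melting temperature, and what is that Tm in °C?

Primer R, 72°C

Primer F: A+T=4, G+C=6 → Tm = 2(4)+4(6) = 32°C
Primer R: A+T=4, G+C=16 → Tm = 2(4)+4(16) = 72°C
32°C vs 72°C → primer R is higher.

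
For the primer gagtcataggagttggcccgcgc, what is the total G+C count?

15

Base counts: T=4, C=6, G=9, A=4
G+C = 9 + 6 = 15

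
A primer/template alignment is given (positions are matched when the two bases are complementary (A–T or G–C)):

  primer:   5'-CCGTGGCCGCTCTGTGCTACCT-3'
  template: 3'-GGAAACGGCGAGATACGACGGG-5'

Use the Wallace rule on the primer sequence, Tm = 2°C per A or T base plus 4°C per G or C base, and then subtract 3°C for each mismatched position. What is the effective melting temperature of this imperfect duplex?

Primer base counts: A=1, T=6, G=6, C=9 → A+T=7, G+C=15
Perfect-match Tm = 2(7) + 4(15) = 14 + 60 = 74°C
Mismatches (positions where the bases are not complementary): 5 (at positions 3, 5, 14, 19, 22)
Effective Tm = 74 − 5×3 = 74 − 15 = 59°C

59°C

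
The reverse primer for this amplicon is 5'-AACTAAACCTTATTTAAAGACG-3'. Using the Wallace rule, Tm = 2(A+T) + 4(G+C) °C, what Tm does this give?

56°C

Scanning the sequence gives G=2, A=10, T=6, C=4.
A+T = 16, G+C = 6
Tm = 2(16) + 4(6) = 32 + 24 = 56°C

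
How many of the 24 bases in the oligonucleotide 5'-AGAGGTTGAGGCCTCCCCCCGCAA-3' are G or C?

Scanning the sequence gives T=3, G=7, C=9, A=5.
Total G or C: 7 + 9 = 16

16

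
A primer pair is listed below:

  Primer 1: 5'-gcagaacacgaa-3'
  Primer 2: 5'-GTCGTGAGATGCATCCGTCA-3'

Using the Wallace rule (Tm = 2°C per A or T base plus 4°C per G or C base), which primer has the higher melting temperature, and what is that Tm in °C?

Primer 2, 62°C

Primer 1: A+T=6, G+C=6 → Tm = 2(6)+4(6) = 36°C
Primer 2: A+T=9, G+C=11 → Tm = 2(9)+4(11) = 62°C
36°C vs 62°C → primer 2 is higher.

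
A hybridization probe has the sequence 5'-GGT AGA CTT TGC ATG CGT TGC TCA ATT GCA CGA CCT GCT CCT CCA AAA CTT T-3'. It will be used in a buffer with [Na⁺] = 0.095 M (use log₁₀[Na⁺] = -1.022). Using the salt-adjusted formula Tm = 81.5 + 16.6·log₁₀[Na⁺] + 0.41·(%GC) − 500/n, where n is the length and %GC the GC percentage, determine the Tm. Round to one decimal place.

74.6°C

Length n = 52. A=11, G=10, T=16, C=15
G+C = 25, so %GC = 25/52 × 100 = 48.077%
Salt term: 16.6 × (-1.022) = -16.965
GC term: 0.41 × 48.077 = 19.712; length term: −500/52 = −9.615
Tm = 81.5 + (-16.965) + 19.712 − 9.615 = 74.632 → 74.6°C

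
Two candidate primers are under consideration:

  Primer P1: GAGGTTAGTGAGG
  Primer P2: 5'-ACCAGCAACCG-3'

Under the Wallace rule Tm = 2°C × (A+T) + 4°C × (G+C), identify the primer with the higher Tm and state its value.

Primer P1: A+T=6, G+C=7 → Tm = 2(6)+4(7) = 40°C
Primer P2: A+T=4, G+C=7 → Tm = 2(4)+4(7) = 36°C
40°C vs 36°C → primer P1 is higher.

Primer P1, 40°C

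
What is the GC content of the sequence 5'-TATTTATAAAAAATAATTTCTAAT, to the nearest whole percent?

Counting bases: G=0, A=12, C=1, T=11
G+C = 0 + 1 = 1 out of 24 bases
%GC = 1/24 × 100 = 4.167% ≈ 4%

4%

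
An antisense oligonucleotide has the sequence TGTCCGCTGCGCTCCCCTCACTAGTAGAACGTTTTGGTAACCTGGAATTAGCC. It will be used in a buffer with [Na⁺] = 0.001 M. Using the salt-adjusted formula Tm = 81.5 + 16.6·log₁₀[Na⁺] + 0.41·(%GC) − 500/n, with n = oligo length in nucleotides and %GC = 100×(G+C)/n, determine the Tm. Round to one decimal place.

43.9°C

Length n = 53. Base counts: G=12, T=15, A=10, C=16
G+C = 28, so %GC = 28/53 × 100 = 52.83%
Salt term: 16.6 × (-3) = -49.8
GC term: 0.41 × 52.83 = 21.66; length term: −500/53 = −9.434
Tm = 81.5 + (-49.8) + 21.66 − 9.434 = 43.926 → 43.9°C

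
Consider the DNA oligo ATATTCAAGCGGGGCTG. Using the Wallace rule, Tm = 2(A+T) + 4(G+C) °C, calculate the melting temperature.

A=4, T=4, G=6, C=3
A+T = 8, G+C = 9
Tm = 2×8 + 4×9 = 52°C

52°C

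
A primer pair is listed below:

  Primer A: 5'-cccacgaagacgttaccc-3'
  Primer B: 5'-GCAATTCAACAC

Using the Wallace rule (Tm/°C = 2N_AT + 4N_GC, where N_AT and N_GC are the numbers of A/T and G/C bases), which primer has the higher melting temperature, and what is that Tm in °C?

Primer A, 58°C

Primer A: A+T=7, G+C=11 → Tm = 2(7)+4(11) = 58°C
Primer B: A+T=7, G+C=5 → Tm = 2(7)+4(5) = 34°C
58°C vs 34°C → primer A is higher.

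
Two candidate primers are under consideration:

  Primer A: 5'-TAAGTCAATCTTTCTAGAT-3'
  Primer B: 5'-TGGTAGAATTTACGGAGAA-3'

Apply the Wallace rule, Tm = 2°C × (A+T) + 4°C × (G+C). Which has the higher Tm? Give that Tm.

Primer A: A+T=14, G+C=5 → Tm = 2(14)+4(5) = 48°C
Primer B: A+T=12, G+C=7 → Tm = 2(12)+4(7) = 52°C
48°C vs 52°C → primer B is higher.

Primer B, 52°C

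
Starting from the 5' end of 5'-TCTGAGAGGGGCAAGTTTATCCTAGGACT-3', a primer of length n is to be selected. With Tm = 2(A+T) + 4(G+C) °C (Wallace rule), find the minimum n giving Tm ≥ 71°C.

n = 25

First 24 bases: TCTGAGAGGGGCAAGTTTATCCTA → Tm = 70°C (< 71°C)
First 25 bases: TCTGAGAGGGGCAAGTTTATCCTAG → Tm = 74°C (≥ 71°C)
Since every base adds ≥2°C, Tm only increases with n, so the threshold is first crossed at n = 25.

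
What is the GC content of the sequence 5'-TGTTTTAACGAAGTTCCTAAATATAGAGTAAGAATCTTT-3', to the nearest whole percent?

Base counts: A=14, G=6, T=15, C=4
G+C = 6 + 4 = 10 out of 39 bases
%GC = 10/39 × 100 = 25.64% ≈ 26%

26%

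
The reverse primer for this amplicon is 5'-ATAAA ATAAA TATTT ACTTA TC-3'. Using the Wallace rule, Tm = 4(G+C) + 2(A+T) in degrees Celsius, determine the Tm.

48°C

Scanning the sequence gives A=11, T=9, G=0, C=2.
A+T = 20, G+C = 2
Tm = 4·2 + 2·20 = 8 + 40 = 48°C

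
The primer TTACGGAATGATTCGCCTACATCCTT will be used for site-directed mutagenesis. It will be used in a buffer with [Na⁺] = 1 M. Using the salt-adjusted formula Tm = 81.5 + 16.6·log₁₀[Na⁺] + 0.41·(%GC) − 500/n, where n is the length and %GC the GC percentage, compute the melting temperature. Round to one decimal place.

79.6°C

Length n = 26. Scanning the sequence gives T=9, G=4, C=7, A=6.
G+C = 11, so %GC = 11/26 × 100 = 42.308%
Salt term: 16.6 × (0) = 0
GC term: 0.41 × 42.308 = 17.346; length term: −500/26 = −19.231
Tm = 81.5 + (0) + 17.346 − 19.231 = 79.615 → 79.6°C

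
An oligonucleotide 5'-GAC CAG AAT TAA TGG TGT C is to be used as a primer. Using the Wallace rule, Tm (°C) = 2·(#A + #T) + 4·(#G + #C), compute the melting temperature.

G=5, A=6, T=5, C=3
A+T = 11, G+C = 8
Tm = 2×11 + 4×8 = 54°C

54°C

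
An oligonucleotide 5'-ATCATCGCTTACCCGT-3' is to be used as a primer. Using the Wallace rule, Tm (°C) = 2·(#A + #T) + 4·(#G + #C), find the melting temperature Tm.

48°C

Counting bases: A=3, T=5, C=6, G=2
So N_AT = 8 and N_GC = 8.
Tm = 2×8 + 4×8 = 48°C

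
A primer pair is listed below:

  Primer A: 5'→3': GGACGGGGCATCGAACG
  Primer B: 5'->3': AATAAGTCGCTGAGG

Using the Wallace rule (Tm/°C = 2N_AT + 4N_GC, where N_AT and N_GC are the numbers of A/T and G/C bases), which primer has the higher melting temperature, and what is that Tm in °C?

Primer A: A+T=5, G+C=12 → Tm = 2(5)+4(12) = 58°C
Primer B: A+T=8, G+C=7 → Tm = 2(8)+4(7) = 44°C
58°C vs 44°C → primer A is higher.

Primer A, 58°C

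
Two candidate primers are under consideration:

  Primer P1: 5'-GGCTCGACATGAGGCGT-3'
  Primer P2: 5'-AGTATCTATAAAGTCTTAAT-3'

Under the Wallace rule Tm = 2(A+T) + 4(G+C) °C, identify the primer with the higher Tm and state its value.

Primer P1, 56°C

Primer P1: A+T=6, G+C=11 → Tm = 2(6)+4(11) = 56°C
Primer P2: A+T=16, G+C=4 → Tm = 2(16)+4(4) = 48°C
56°C vs 48°C → primer P1 is higher.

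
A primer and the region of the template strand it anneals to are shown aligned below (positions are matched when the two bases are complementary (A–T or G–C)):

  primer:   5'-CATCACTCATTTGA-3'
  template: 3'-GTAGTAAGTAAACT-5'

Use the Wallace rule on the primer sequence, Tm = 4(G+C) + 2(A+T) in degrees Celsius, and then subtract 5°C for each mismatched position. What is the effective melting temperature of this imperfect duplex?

Primer base counts: A=4, T=5, G=1, C=4 → A+T=9, G+C=5
Perfect-match Tm = 2(9) + 4(5) = 18 + 20 = 38°C
Mismatches (positions where the bases are not complementary): 1 (at position 6)
Effective Tm = 38 − 1×5 = 38 − 5 = 33°C

33°C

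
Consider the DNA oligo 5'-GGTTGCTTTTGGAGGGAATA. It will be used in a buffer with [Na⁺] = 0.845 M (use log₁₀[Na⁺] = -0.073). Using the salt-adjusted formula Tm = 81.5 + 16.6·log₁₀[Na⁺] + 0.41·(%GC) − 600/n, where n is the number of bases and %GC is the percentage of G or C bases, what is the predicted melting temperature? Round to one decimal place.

68.7°C

Length n = 20. Scanning the sequence gives G=8, A=4, C=1, T=7.
G+C = 9, so %GC = 9/20 × 100 = 45%
Salt term: 16.6 × (-0.073) = -1.212
GC term: 0.41 × 45 = 18.45; length term: −600/20 = −30
Tm = 81.5 + (-1.212) + 18.45 − 30 = 68.738 → 68.7°C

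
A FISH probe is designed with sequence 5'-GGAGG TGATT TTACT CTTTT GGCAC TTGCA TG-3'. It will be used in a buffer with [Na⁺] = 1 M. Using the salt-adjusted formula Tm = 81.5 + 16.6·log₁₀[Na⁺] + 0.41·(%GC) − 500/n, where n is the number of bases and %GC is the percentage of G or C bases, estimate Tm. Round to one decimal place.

Length n = 32. C=5, T=13, G=9, A=5
G+C = 14, so %GC = 14/32 × 100 = 43.75%
Salt term: 16.6 × (0) = 0
GC term: 0.41 × 43.75 = 17.938; length term: −500/32 = −15.625
Tm = 81.5 + (0) + 17.938 − 15.625 = 83.813 → 83.8°C

83.8°C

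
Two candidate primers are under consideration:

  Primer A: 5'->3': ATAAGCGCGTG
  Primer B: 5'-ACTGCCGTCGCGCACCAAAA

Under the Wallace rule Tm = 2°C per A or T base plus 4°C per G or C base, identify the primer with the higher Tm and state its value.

Primer B, 64°C

Primer A: A+T=5, G+C=6 → Tm = 2(5)+4(6) = 34°C
Primer B: A+T=8, G+C=12 → Tm = 2(8)+4(12) = 64°C
34°C vs 64°C → primer B is higher.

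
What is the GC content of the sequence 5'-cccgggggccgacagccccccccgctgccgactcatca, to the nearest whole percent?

79%

Base counts: C=20, A=5, T=3, G=10
G+C = 10 + 20 = 30 out of 38 bases
%GC = 30/38 × 100 = 78.95% ≈ 79%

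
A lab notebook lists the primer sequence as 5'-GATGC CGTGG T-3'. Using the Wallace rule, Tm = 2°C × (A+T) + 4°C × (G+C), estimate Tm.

Scanning the sequence gives C=2, A=1, T=3, G=5.
A+T = 4, G+C = 7
Tm = 2(4) + 4(7) = 8 + 28 = 36°C

36°C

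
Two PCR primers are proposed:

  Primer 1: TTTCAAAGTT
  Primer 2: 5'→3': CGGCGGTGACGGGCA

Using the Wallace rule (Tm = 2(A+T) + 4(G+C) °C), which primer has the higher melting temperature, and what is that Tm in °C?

Primer 2, 54°C

Primer 1: A+T=8, G+C=2 → Tm = 2(8)+4(2) = 24°C
Primer 2: A+T=3, G+C=12 → Tm = 2(3)+4(12) = 54°C
24°C vs 54°C → primer 2 is higher.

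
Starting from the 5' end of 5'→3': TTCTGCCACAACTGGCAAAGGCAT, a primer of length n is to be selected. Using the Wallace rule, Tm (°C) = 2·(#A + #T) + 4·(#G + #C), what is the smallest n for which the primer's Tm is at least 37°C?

First 12 bases: TTCTGCCACAAC → Tm = 36°C (< 37°C)
First 13 bases: TTCTGCCACAACT → Tm = 38°C (≥ 37°C)
Each additional base adds 2°C (A/T) or 4°C (G/C), so Tm is non-decreasing in n; n = 13 is the first length to reach 37°C.

n = 13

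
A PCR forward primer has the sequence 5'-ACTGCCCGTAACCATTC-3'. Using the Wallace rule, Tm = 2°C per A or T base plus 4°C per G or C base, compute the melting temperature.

52°C

Base counts: C=7, T=4, A=4, G=2
AT pairs contribute 8, GC pairs contribute 9.
Tm = 2(8) + 4(9) = 16 + 36 = 52°C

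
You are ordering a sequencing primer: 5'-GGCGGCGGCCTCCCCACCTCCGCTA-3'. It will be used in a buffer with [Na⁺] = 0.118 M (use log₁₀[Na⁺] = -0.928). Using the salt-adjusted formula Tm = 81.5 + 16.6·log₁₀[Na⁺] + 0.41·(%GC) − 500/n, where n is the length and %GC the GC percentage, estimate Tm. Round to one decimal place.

Length n = 25. Counting bases: T=3, C=13, G=7, A=2
G+C = 20, so %GC = 20/25 × 100 = 80%
Salt term: 16.6 × (-0.928) = -15.405
GC term: 0.41 × 80 = 32.8; length term: −500/25 = −20
Tm = 81.5 + (-15.405) + 32.8 − 20 = 78.895 → 78.9°C

78.9°C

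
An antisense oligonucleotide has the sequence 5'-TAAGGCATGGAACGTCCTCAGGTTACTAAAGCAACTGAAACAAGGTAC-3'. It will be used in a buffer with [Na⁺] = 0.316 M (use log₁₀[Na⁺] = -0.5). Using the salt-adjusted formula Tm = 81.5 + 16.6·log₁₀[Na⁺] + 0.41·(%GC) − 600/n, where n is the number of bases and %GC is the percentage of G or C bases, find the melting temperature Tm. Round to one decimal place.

78.6°C

Length n = 48. A=18, C=10, G=11, T=9
G+C = 21, so %GC = 21/48 × 100 = 43.75%
Salt term: 16.6 × (-0.5) = -8.3
GC term: 0.41 × 43.75 = 17.938; length term: −600/48 = −12.5
Tm = 81.5 + (-8.3) + 17.938 − 12.5 = 78.638 → 78.6°C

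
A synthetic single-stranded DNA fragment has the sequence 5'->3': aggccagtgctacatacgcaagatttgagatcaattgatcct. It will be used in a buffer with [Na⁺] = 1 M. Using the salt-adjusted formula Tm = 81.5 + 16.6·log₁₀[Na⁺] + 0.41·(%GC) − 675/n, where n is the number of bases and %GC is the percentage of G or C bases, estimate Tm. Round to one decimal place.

83.0°C

Length n = 42. Scanning the sequence gives C=9, A=13, T=11, G=9.
G+C = 18, so %GC = 18/42 × 100 = 42.857%
Salt term: 16.6 × (0) = 0
GC term: 0.41 × 42.857 = 17.571; length term: −675/42 = −16.071
Tm = 81.5 + (0) + 17.571 − 16.071 = 83 → 83.0°C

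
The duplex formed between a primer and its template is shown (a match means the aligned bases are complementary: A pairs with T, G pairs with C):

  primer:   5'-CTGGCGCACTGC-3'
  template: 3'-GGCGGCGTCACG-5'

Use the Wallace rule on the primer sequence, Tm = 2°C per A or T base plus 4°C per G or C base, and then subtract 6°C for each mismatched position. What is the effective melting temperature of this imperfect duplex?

24°C

Primer base counts: A=1, T=2, G=4, C=5 → A+T=3, G+C=9
Perfect-match Tm = 2(3) + 4(9) = 6 + 36 = 42°C
Mismatches (positions where the bases are not complementary): 3 (at positions 2, 4, 9)
Effective Tm = 42 − 3×6 = 42 − 18 = 24°C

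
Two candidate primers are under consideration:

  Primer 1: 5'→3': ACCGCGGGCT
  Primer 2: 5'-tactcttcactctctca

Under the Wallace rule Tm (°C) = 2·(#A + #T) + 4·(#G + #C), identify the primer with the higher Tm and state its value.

Primer 2, 48°C

Primer 1: A+T=2, G+C=8 → Tm = 2(2)+4(8) = 36°C
Primer 2: A+T=10, G+C=7 → Tm = 2(10)+4(7) = 48°C
36°C vs 48°C → primer 2 is higher.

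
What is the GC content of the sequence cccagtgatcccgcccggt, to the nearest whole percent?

Base counts: C=9, T=3, A=2, G=5
G+C = 5 + 9 = 14 out of 19 bases
%GC = 14/19 × 100 = 73.68% ≈ 74%

74%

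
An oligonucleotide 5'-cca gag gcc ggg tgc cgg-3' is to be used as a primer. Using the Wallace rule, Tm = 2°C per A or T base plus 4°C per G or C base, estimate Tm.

66°C

Counting bases: A=2, C=6, T=1, G=9
So N_AT = 3 and N_GC = 15.
Tm = 2×3 + 4×15 = 66°C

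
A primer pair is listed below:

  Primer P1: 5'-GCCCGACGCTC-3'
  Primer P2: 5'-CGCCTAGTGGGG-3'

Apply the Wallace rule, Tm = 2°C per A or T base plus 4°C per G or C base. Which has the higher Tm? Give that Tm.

Primer P1: A+T=2, G+C=9 → Tm = 2(2)+4(9) = 40°C
Primer P2: A+T=3, G+C=9 → Tm = 2(3)+4(9) = 42°C
40°C vs 42°C → primer P2 is higher.

Primer P2, 42°C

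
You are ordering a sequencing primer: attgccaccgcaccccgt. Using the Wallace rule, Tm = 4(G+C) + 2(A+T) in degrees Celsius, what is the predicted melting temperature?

60°C

Scanning the sequence gives A=3, T=3, G=3, C=9.
A+T = 6, G+C = 12
Tm = 2(6) + 4(12) = 12 + 48 = 60°C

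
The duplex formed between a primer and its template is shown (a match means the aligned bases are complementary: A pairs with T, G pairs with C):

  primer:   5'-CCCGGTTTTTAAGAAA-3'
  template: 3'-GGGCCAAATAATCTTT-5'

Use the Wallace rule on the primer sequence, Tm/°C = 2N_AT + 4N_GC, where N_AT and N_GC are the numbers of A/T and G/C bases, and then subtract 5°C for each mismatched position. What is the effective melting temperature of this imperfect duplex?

34°C

Primer base counts: A=5, T=5, G=3, C=3 → A+T=10, G+C=6
Perfect-match Tm = 2(10) + 4(6) = 20 + 24 = 44°C
Mismatches (positions where the bases are not complementary): 2 (at positions 9, 11)
Effective Tm = 44 − 2×5 = 44 − 10 = 34°C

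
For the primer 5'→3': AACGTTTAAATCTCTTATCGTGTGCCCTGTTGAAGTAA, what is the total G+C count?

14

Base counts: C=7, T=14, A=10, G=7
Total G or C: 7 + 7 = 14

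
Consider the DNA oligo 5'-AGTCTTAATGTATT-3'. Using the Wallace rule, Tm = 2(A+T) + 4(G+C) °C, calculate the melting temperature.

Scanning the sequence gives C=1, A=4, T=7, G=2.
AT pairs contribute 11, GC pairs contribute 3.
Tm = 2(11) + 4(3) = 22 + 12 = 34°C

34°C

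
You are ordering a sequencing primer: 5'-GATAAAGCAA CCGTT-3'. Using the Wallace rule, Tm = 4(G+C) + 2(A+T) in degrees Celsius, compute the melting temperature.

Counting bases: A=6, G=3, T=3, C=3
So N_AT = 9 and N_GC = 6.
Tm = 4·6 + 2·9 = 24 + 18 = 42°C

42°C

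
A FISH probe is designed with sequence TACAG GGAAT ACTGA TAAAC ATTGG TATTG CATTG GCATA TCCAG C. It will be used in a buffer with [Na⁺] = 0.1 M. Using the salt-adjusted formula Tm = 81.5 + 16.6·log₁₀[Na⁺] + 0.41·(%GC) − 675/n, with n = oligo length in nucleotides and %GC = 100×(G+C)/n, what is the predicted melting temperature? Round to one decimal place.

Length n = 46. C=8, A=15, T=13, G=10
G+C = 18, so %GC = 18/46 × 100 = 39.13%
Salt term: 16.6 × (-1) = -16.6
GC term: 0.41 × 39.13 = 16.043; length term: −675/46 = −14.674
Tm = 81.5 + (-16.6) + 16.043 − 14.674 = 66.269 → 66.3°C

66.3°C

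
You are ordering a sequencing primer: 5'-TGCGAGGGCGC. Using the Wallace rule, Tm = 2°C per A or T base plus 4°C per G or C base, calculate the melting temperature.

Counting bases: G=6, C=3, A=1, T=1
AT pairs contribute 2, GC pairs contribute 9.
Tm = 4·9 + 2·2 = 36 + 4 = 40°C

40°C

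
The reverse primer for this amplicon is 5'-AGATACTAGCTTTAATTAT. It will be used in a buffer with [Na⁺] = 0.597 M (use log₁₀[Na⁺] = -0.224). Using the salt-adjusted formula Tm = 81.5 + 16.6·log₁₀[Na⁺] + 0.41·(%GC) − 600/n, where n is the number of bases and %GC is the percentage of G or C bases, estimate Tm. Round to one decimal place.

Length n = 19. A=7, T=8, C=2, G=2
G+C = 4, so %GC = 4/19 × 100 = 21.053%
Salt term: 16.6 × (-0.224) = -3.718
GC term: 0.41 × 21.053 = 8.632; length term: −600/19 = −31.579
Tm = 81.5 + (-3.718) + 8.632 − 31.579 = 54.835 → 54.8°C

54.8°C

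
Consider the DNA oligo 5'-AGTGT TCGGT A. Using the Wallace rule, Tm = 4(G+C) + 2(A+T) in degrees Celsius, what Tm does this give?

Base counts: G=4, T=4, C=1, A=2
So N_AT = 6 and N_GC = 5.
Tm = 2(6) + 4(5) = 12 + 20 = 32°C

32°C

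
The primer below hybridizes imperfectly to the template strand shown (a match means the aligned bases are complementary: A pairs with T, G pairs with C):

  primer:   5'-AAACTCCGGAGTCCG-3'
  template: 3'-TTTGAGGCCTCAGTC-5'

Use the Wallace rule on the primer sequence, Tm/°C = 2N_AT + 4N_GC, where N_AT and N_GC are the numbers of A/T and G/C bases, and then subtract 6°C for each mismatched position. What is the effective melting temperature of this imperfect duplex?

42°C

Primer base counts: A=4, T=2, G=4, C=5 → A+T=6, G+C=9
Perfect-match Tm = 2(6) + 4(9) = 12 + 36 = 48°C
Mismatches (positions where the bases are not complementary): 1 (at position 14)
Effective Tm = 48 − 1×6 = 48 − 6 = 42°C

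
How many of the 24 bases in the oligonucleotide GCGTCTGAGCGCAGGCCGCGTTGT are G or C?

17

Base counts: G=10, C=7, A=2, T=5
G+C = 10 + 7 = 17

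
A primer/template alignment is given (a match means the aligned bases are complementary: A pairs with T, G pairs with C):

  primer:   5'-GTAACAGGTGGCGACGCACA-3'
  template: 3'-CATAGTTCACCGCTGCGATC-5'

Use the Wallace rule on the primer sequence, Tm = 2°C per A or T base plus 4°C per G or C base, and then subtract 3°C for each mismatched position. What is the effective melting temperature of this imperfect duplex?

49°C

Primer base counts: A=6, T=2, G=7, C=5 → A+T=8, G+C=12
Perfect-match Tm = 2(8) + 4(12) = 16 + 48 = 64°C
Mismatches (positions where the bases are not complementary): 5 (at positions 4, 7, 18, 19, 20)
Effective Tm = 64 − 5×3 = 64 − 15 = 49°C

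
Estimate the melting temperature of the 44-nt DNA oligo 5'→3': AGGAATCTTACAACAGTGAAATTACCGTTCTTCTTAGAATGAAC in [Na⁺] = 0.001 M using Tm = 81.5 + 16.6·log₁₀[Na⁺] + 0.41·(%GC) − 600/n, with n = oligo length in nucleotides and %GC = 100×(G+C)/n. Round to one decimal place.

Length n = 44. G=7, C=8, A=16, T=13
G+C = 15, so %GC = 15/44 × 100 = 34.091%
Salt term: 16.6 × (-3) = -49.8
GC term: 0.41 × 34.091 = 13.977; length term: −600/44 = −13.636
Tm = 81.5 + (-49.8) + 13.977 − 13.636 = 32.041 → 32.0°C

32.0°C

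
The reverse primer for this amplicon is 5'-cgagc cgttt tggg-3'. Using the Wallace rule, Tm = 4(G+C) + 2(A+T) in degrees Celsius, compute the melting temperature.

46°C

Base counts: A=1, G=6, C=3, T=4
So N_AT = 5 and N_GC = 9.
Tm = 4·9 + 2·5 = 36 + 10 = 46°C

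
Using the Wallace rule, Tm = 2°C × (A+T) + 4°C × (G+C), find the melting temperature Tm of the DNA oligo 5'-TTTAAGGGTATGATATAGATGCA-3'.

G=6, C=1, A=8, T=8
AT pairs contribute 16, GC pairs contribute 7.
Tm = 2(16) + 4(7) = 32 + 28 = 60°C

60°C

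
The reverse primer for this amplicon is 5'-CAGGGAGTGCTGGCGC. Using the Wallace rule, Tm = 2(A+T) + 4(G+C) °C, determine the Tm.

Counting bases: G=8, T=2, C=4, A=2
A+T = 4, G+C = 12
Tm = 2(4) + 4(12) = 8 + 48 = 56°C

56°C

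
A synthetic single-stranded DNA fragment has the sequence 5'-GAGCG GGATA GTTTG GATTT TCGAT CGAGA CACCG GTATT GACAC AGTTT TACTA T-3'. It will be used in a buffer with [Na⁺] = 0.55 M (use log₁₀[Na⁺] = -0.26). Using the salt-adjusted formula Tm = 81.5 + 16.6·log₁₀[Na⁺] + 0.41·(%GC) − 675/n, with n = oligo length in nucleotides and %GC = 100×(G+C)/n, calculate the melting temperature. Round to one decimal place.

Length n = 56. G=15, C=9, A=14, T=18
G+C = 24, so %GC = 24/56 × 100 = 42.857%
Salt term: 16.6 × (-0.26) = -4.316
GC term: 0.41 × 42.857 = 17.571; length term: −675/56 = −12.054
Tm = 81.5 + (-4.316) + 17.571 − 12.054 = 82.701 → 82.7°C

82.7°C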